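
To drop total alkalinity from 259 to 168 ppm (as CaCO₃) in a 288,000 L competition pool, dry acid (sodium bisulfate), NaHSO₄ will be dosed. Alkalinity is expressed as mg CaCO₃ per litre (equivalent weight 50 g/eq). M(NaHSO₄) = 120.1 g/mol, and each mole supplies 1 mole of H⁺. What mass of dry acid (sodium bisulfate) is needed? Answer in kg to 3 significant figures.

Alkalinity to neutralize: (259 − 168) = 91 mg/L as CaCO₃ × 288,000 L = 26,210 g as CaCO₃.
Equivalents of H⁺ required: 26,210 ÷ 50 g/eq = 524.2 eq = 524.2 mol NaHSO₄.
Mass of NaHSO₄: 524.2 × 120.1 = 62,950 g.

63.0 kg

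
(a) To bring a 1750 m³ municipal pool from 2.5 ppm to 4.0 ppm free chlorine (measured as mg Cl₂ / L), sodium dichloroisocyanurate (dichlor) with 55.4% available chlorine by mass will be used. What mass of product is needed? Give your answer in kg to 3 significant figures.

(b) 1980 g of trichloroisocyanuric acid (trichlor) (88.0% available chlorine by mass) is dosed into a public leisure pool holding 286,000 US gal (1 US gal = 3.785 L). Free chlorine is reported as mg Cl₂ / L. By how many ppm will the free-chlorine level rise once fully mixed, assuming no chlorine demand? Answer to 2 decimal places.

(a) Volume: 1750 m³ = 1,750,000 L.
(a) Chlorine deficit: 4.0 − 2.5 = 1.5 ppm = 1.5 mg/L as Cl₂.
(a) Cl₂ equivalent needed: 1.5 mg/L × 1,750,000 L = 2,625,000 mg = 2625 g.
(a) Product at 55.4% available chlorine: 2625 / 0.554 = 4738 g.

(b) Volume: 286,000 US gal × 3.785 L/gal = 1,082,510 L.
(b) Available chlorine delivered: 1980 g × 0.88 = 1742 g as Cl₂.
(b) Concentration rise: 1742 g / 1,082,510 L = 1.61 mg/L = 1.61 ppm.

(a) 4.74 kg; (b) 1.61 ppm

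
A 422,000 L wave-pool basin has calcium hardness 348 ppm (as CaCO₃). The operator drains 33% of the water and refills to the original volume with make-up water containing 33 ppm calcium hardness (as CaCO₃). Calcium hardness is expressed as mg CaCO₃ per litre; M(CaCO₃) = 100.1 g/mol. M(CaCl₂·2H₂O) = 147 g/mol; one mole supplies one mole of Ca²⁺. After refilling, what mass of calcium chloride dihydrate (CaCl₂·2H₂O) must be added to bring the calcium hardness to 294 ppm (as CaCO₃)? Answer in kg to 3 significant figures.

31.0 kg

After draining 33% and refilling: 348 × 0.67 + 33 × 0.33 = 244.05 ppm.
Deficit to target: 294 − 244.05 = 49.95 mg/L.
As CaCO₃: 49.95 mg/L × 422,000 L = 21,080 g; ÷ 100.1 = 210.6 mol Ca²⁺.
Mass: 210.6 × 147 = 30,960 g.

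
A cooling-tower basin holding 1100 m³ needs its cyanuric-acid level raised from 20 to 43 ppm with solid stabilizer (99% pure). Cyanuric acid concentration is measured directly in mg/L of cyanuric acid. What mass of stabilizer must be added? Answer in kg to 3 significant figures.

25.6 kg

Volume: 1100 m³ = 1,100,000 L.
CYA to add: (43 − 20) = 23 mg/L × 1,100,000 L = 25,300 g cyanuric acid.
At 99% purity: 25,300 / 0.99 = 25,560 g product.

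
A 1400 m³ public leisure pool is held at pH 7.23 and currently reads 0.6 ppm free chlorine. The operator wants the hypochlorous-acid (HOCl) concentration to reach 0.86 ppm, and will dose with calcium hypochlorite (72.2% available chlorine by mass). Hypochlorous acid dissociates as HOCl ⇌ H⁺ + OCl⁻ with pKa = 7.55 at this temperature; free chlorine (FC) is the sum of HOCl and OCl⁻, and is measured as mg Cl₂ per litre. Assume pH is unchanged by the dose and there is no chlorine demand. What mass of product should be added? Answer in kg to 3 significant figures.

Volume: 1400 m³ = 1,400,000 L.
[OCl⁻]/[HOCl] = 10^(pH − pKa) = 10^(7.23 − 7.55) = 0.4786; fraction as HOCl = 1/(1 + 0.4786) = 0.6763.
Free chlorine required for 0.86 ppm HOCl: 0.86 / 0.6763 = 1.272 ppm.
FC to add: 1.272 − 0.6 = 0.6716 mg/L as Cl₂.
Cl₂ equivalent: 0.6716 mg/L × 1,400,000 L = 940.3 g.
Product at 72.2% available Cl: 940.3 / 0.722 = 1302 g.

1.30 kg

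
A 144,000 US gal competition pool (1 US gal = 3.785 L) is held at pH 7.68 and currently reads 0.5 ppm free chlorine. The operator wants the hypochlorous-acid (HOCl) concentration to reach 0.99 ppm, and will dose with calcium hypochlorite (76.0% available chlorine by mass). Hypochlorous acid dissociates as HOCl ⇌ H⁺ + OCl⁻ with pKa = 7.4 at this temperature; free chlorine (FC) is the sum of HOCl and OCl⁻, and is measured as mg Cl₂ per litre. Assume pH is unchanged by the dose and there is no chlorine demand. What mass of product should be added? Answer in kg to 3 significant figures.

Volume: 144,000 US gal × 3.785 L/gal = 545,040 L.
[OCl⁻]/[HOCl] = 10^(pH − pKa) = 10^(7.68 − 7.4) = 1.905; fraction as HOCl = 1/(1 + 1.905) = 0.3442.
Free chlorine required for 0.99 ppm HOCl: 0.99 / 0.3442 = 2.876 ppm.
FC to add: 2.876 − 0.5 = 2.376 mg/L as Cl₂.
Cl₂ equivalent: 2.376 mg/L × 545,040 L = 1295 g.
Product at 76.0% available Cl: 1295 / 0.76 = 1704 g.

1.70 kg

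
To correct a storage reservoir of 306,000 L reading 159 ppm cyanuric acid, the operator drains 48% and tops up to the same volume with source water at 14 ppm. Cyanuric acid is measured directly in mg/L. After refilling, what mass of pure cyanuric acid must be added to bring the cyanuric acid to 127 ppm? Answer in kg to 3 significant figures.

After draining 48% and refilling: 159 × 0.52 + 14 × 0.48 = 89.4 ppm.
Deficit to target: 127 − 89.4 = 37.6 mg/L.
Mass: 37.6 mg/L × 306,000 L = 11,510 g cyanuric acid.

11.5 kg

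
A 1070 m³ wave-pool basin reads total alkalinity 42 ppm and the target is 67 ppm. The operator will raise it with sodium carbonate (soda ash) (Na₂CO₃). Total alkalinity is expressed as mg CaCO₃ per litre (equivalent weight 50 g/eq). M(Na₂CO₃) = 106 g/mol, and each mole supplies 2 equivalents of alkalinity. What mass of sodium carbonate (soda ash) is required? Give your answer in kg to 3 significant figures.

Volume: 1070 m³ = 1,070,000 L.
Alkalinity to add: (67 − 42) = 25 mg/L as CaCO₃ × 1,070,000 L = 26,750 g as CaCO₃.
Equivalents: 26,750 g ÷ 50 g/eq = 535 eq.
Each mole of Na₂CO₃ supplies 2 eq, so 535 / 2 = 267.5 mol.
Mass: 267.5 mol × 106 g/mol = 28,360 g.

28.4 kg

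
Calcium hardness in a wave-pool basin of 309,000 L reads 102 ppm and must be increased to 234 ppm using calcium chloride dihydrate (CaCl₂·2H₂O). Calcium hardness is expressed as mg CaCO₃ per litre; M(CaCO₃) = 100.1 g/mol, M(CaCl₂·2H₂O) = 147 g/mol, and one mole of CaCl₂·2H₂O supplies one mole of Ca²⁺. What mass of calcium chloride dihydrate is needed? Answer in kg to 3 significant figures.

59.9 kg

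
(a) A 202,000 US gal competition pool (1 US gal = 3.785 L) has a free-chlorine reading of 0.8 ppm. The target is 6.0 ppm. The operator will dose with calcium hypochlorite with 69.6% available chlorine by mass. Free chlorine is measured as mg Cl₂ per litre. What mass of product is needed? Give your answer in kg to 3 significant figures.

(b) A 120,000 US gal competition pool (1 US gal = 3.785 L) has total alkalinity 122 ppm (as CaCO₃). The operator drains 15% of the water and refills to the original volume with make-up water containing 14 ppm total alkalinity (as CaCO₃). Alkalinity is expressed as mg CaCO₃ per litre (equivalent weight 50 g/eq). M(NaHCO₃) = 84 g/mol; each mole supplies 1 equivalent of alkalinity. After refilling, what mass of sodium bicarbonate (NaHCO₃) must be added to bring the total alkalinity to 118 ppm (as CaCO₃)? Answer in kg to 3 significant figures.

(a) Volume: 202,000 US gal × 3.785 L/gal = 764,570 L.
(a) Chlorine deficit: 6.0 − 0.8 = 5.2 ppm = 5.2 mg/L as Cl₂.
(a) Cl₂ equivalent needed: 5.2 mg/L × 764,570 L = 3,976,000 mg = 3976 g.
(a) Product at 69.6% available chlorine: 3976 / 0.696 = 5712 g.

(b) Volume: 120,000 US gal × 3.785 L/gal = 454,200 L.
(b) After draining 15% and refilling: 122 × 0.85 + 14 × 0.15 = 105.8 ppm.
(b) Deficit to target: 118 − 105.8 = 12.2 mg/L.
(b) As CaCO₃: 12.2 mg/L × 454,200 L = 5541 g; ÷ 50 g/eq ÷ 1 = 110.8 mol NaHCO₃.
(b) Mass: 110.8 × 84 = 9309 g.

(a) 5.71 kg; (b) 9.31 kg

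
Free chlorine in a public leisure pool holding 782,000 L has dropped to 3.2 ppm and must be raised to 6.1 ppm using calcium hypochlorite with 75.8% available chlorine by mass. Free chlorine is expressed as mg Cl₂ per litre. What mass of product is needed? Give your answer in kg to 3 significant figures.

Chlorine deficit: 6.1 − 3.2 = 2.9 ppm = 2.9 mg/L as Cl₂.
Cl₂ equivalent needed: 2.9 mg/L × 782,000 L = 2,268,000 mg = 2268 g.
Product at 75.8% available chlorine: 2268 / 0.758 = 2992 g.

2.99 kg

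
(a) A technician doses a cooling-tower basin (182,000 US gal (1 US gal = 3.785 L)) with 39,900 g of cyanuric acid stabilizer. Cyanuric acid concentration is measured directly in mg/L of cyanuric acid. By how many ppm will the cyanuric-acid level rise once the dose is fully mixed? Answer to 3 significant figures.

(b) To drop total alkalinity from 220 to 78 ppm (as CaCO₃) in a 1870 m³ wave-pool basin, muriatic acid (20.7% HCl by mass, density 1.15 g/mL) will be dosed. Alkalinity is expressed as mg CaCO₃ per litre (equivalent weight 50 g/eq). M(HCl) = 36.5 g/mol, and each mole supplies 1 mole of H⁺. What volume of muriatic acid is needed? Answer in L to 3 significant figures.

(a) 57.9 ppm; (b) 814 L

(a) Volume: 182,000 US gal × 3.785 L/gal = 688,870 L.
(a) Rise: 39,900 g / 688,870 L × 1000 = 57.92 mg/L.

(b) Volume: 1870 m³ = 1,870,000 L.
(b) Alkalinity to neutralize: (220 − 78) = 142 mg/L as CaCO₃ × 1,870,000 L = 265,500 g as CaCO₃.
(b) Equivalents of H⁺ required: 265,500 ÷ 50 g/eq = 5311 eq = 5311 mol HCl.
(b) Mass of HCl: 5311 × 36.5 = 193,800 g.
(b) Mass of 20.7% solution: 193,800 / 0.207 = 936,400 g.
(b) Volume: 936,400 g ÷ 1.15 g/mL = 814,300 mL.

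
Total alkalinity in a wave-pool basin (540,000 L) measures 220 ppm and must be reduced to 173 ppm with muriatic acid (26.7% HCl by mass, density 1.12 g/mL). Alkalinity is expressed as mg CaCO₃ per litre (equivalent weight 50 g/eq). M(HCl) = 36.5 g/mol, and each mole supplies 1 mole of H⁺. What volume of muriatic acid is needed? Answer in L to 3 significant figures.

62.0 L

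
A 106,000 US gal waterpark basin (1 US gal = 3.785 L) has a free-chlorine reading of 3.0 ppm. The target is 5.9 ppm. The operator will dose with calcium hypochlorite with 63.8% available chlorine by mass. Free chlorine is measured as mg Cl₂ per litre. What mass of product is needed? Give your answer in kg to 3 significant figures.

1.82 kg

Volume: 106,000 US gal × 3.785 L/gal = 401,210 L.
Chlorine deficit: 5.9 − 3.0 = 2.9 ppm = 2.9 mg/L as Cl₂.
Cl₂ equivalent needed: 2.9 mg/L × 401,210 L = 1,164,000 mg = 1164 g.
Product at 63.8% available chlorine: 1164 / 0.638 = 1824 g.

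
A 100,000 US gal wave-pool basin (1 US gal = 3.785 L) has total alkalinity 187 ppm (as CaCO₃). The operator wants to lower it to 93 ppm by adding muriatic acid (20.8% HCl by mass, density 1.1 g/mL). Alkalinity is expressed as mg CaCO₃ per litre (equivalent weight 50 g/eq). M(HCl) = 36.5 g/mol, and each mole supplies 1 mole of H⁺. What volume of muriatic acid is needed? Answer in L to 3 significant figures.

Volume: 100,000 US gal × 3.785 L/gal = 378,500 L.
Alkalinity to neutralize: (187 − 93) = 94 mg/L as CaCO₃ × 378,500 L = 35,580 g as CaCO₃.
Equivalents of H⁺ required: 35,580 ÷ 50 g/eq = 711.6 eq = 711.6 mol HCl.
Mass of HCl: 711.6 × 36.5 = 25,970 g.
Mass of 20.8% solution: 25,970 / 0.208 = 124,900 g.
Volume: 124,900 g ÷ 1.1 g/mL = 113,500 mL.

114 L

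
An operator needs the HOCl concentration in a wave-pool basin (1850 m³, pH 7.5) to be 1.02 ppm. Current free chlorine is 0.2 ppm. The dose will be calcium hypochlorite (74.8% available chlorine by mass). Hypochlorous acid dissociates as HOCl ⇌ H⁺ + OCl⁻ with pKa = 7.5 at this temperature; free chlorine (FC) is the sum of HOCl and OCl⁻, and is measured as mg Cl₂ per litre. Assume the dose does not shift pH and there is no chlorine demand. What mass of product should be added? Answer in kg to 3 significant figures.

4.55 kg

Volume: 1850 m³ = 1,850,000 L.
[OCl⁻]/[HOCl] = 10^(pH − pKa) = 10^(7.5 − 7.5) = 1; fraction as HOCl = 1/(1 + 1) = 0.5.
Free chlorine required for 1.02 ppm HOCl: 1.02 / 0.5 = 2.04 ppm.
FC to add: 2.04 − 0.2 = 1.84 mg/L as Cl₂.
Cl₂ equivalent: 1.84 mg/L × 1,850,000 L = 3404 g.
Product at 74.8% available Cl: 3404 / 0.748 = 4551 g.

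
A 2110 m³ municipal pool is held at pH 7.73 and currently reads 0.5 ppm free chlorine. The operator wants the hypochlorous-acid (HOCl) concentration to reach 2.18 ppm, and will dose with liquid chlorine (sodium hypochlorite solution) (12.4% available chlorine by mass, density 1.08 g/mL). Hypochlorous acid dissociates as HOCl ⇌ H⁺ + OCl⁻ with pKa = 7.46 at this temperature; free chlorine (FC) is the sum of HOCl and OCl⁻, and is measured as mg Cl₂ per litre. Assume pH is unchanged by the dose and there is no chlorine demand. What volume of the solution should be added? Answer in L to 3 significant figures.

90.4 L

Volume: 2110 m³ = 2,110,000 L.
[OCl⁻]/[HOCl] = 10^(pH − pKa) = 10^(7.73 − 7.46) = 1.862; fraction as HOCl = 1/(1 + 1.862) = 0.3494.
Free chlorine required for 2.18 ppm HOCl: 2.18 / 0.3494 = 6.239 ppm.
FC to add: 6.239 − 0.5 = 5.739 mg/L as Cl₂.
Cl₂ equivalent: 5.739 mg/L × 2,110,000 L = 12,110 g.
Product at 12.4% available Cl: 12,110 / 0.124 = 97,660 g.
Volume: 97,660 g ÷ 1.08 g/mL = 90,430 mL.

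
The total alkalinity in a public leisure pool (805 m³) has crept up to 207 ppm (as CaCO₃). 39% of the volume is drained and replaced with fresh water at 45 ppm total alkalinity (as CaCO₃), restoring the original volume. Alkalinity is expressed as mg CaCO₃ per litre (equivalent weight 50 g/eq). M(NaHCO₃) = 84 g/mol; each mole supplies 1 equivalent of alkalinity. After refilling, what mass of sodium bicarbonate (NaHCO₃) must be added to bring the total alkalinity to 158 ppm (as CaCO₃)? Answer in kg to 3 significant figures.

19.2 kg

Volume: 805 m³ = 805,000 L.
After draining 39% and refilling: 207 × 0.61 + 45 × 0.39 = 143.82 ppm.
Deficit to target: 158 − 143.82 = 14.18 mg/L.
As CaCO₃: 14.18 mg/L × 805,000 L = 11,410 g; ÷ 50 g/eq ÷ 1 = 228.3 mol NaHCO₃.
Mass: 228.3 × 84 = 19,180 g.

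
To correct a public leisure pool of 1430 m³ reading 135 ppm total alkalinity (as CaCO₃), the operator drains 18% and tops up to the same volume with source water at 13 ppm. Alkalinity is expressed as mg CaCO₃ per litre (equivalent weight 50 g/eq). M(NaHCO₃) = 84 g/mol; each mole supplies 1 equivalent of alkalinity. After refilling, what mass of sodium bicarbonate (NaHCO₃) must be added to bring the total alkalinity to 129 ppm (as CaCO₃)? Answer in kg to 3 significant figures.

38.3 kg

Volume: 1430 m³ = 1,430,000 L.
After draining 18% and refilling: 135 × 0.82 + 13 × 0.18 = 113.04 ppm.
Deficit to target: 129 − 113.04 = 15.96 mg/L.
As CaCO₃: 15.96 mg/L × 1,430,000 L = 22,820 g; ÷ 50 g/eq ÷ 1 = 456.5 mol NaHCO₃.
Mass: 456.5 × 84 = 38,340 g.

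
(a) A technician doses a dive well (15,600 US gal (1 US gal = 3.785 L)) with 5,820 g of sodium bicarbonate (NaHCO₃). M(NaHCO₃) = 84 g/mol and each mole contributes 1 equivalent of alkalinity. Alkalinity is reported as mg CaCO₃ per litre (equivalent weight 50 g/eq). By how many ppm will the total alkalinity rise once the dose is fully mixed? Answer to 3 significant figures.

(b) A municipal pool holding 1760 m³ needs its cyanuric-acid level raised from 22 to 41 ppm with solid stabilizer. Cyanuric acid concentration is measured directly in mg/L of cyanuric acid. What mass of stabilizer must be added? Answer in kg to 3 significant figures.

(a) Volume: 15,600 US gal × 3.785 L/gal = 59,046 L.
(a) Moles of NaHCO₃: 5,820 g ÷ 84 g/mol = 69.29 mol → 69.29 eq of alkalinity.
(a) As CaCO₃: 69.29 eq × 50 g/eq = 3464 g.
(a) Rise: 3464 g / 59,046 L × 1000 = 58.67 mg/L.

(b) Volume: 1760 m³ = 1,760,000 L.
(b) CYA to add: (41 − 22) = 19 mg/L × 1,760,000 L = 33,440 g cyanuric acid.

(a) 58.7 ppm; (b) 33.4 kg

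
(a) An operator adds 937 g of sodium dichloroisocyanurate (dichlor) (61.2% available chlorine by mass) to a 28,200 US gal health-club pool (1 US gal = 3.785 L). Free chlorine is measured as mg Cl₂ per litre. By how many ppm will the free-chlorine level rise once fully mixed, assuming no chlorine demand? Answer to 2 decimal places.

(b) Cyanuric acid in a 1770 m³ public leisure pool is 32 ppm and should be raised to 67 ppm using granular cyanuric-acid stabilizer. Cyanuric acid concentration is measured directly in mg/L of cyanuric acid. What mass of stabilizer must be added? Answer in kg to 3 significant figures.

(a) 5.37 ppm; (b) 62.0 kg

(a) Volume: 28,200 US gal × 3.785 L/gal = 106,737 L.
(a) Available chlorine delivered: 937 g × 0.612 = 573.4 g as Cl₂.
(a) Concentration rise: 573.4 g / 106,737 L = 5.372 mg/L = 5.37 ppm.

(b) Volume: 1770 m³ = 1,770,000 L.
(b) CYA to add: (67 − 32) = 35 mg/L × 1,770,000 L = 61,950 g cyanuric acid.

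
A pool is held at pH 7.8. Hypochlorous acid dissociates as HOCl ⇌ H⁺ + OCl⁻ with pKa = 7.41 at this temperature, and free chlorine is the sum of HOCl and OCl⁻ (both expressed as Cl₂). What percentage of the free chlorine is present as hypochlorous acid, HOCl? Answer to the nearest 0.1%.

[OCl⁻]/[HOCl] = 10^(pH − pKa) = 10^(7.8 − 7.41) = 10^0.39 = 2.455.
Fraction as HOCl = 1 / (1 + 2.455) = 0.2895.

28.9%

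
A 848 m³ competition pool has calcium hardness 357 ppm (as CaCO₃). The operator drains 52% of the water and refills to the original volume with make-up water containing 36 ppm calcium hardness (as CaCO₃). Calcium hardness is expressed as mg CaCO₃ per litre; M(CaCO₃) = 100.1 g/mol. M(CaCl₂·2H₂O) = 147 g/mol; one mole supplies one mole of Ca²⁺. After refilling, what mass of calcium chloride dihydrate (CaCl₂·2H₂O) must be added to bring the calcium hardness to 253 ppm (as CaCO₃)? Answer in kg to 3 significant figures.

78.4 kg

Volume: 848 m³ = 848,000 L.
After draining 52% and refilling: 357 × 0.48 + 36 × 0.52 = 190.08 ppm.
Deficit to target: 253 − 190.08 = 62.92 mg/L.
As CaCO₃: 62.92 mg/L × 848,000 L = 53,360 g; ÷ 100.1 = 533 mol Ca²⁺.
Mass: 533 × 147 = 78,360 g.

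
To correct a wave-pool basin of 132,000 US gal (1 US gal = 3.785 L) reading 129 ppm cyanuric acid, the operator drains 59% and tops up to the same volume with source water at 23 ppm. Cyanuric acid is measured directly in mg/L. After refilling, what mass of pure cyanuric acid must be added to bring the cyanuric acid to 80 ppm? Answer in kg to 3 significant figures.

6.76 kg

Volume: 132,000 US gal × 3.785 L/gal = 499,620 L.
After draining 59% and refilling: 129 × 0.41 + 23 × 0.59 = 66.46 ppm.
Deficit to target: 80 − 66.46 = 13.54 mg/L.
Mass: 13.54 mg/L × 499,620 L = 6765 g cyanuric acid.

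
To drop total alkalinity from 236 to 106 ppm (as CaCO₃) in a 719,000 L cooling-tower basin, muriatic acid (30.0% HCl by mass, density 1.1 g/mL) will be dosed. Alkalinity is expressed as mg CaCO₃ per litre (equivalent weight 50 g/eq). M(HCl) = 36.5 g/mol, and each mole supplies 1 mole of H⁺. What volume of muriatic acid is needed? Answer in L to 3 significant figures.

207 L

Alkalinity to neutralize: (236 − 106) = 130 mg/L as CaCO₃ × 719,000 L = 93,470 g as CaCO₃.
Equivalents of H⁺ required: 93,470 ÷ 50 g/eq = 1869 eq = 1869 mol HCl.
Mass of HCl: 1869 × 36.5 = 68,230 g.
Mass of 30.0% solution: 68,230 / 0.3 = 227,400 g.
Volume: 227,400 g ÷ 1.1 g/mL = 206,800 mL.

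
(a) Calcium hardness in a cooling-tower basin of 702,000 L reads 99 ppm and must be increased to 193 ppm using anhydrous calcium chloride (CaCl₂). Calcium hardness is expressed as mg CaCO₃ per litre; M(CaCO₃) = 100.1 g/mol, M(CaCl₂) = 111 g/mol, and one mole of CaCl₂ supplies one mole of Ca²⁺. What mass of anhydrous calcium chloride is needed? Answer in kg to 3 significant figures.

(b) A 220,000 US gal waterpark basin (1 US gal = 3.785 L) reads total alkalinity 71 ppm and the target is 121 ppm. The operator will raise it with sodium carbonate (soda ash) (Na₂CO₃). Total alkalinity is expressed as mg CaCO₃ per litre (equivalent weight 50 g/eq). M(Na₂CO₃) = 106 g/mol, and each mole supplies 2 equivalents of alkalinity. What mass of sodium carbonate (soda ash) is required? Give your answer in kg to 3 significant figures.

(a) Hardness to add: (193 − 99) = 94 mg/L as CaCO₃ × 702,000 L = 65,990 g as CaCO₃.
(a) Moles of Ca²⁺ (1 mol Ca²⁺ ≡ 1 mol CaCO₃): 65,990 / 100.1 g/mol = 659.2 mol.
(a) Mass of CaCl₂: 659.2 × 111 = 73,170 g.

(b) Volume: 220,000 US gal × 3.785 L/gal = 832,700 L.
(b) Alkalinity to add: (121 − 71) = 50 mg/L as CaCO₃ × 832,700 L = 41,640 g as CaCO₃.
(b) Equivalents: 41,640 g ÷ 50 g/eq = 832.7 eq.
(b) Each mole of Na₂CO₃ supplies 2 eq, so 832.7 / 2 = 416.4 mol.
(b) Mass: 416.4 mol × 106 g/mol = 44,130 g.

(a) 73.2 kg; (b) 44.1 kg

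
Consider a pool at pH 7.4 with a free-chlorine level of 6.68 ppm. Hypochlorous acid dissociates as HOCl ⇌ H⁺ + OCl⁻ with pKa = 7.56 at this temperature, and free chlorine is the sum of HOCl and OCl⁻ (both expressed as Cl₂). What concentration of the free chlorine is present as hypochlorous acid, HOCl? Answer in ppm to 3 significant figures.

3.95 ppm

[OCl⁻]/[HOCl] = 10^(pH − pKa) = 10^(7.4 − 7.56) = 10^-0.16 = 0.6918.
Fraction as HOCl = 1 / (1 + 0.6918) = 0.5911.
HOCl = 0.5911 × 6.68 ppm = 3.948 ppm.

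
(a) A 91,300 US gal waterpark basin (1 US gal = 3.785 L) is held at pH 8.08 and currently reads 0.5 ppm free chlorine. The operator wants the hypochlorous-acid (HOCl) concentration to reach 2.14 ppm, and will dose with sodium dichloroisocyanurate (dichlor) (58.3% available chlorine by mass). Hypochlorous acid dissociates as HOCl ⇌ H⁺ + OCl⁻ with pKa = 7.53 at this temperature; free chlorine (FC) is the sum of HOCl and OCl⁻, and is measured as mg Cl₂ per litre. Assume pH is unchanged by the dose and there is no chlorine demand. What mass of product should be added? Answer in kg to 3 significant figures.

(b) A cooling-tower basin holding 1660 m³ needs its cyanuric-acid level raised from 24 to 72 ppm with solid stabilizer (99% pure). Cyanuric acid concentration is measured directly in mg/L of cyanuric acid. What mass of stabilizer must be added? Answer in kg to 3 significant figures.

(a) Volume: 91,300 US gal × 3.785 L/gal = 345,570 L.
(a) [OCl⁻]/[HOCl] = 10^(pH − pKa) = 10^(8.08 − 7.53) = 3.548; fraction as HOCl = 1/(1 + 3.548) = 0.2199.
(a) Free chlorine required for 2.14 ppm HOCl: 2.14 / 0.2199 = 9.733 ppm.
(a) FC to add: 9.733 − 0.5 = 9.233 mg/L as Cl₂.
(a) Cl₂ equivalent: 9.233 mg/L × 345,570 L = 3191 g.
(a) Product at 58.3% available Cl: 3191 / 0.583 = 5473 g.

(b) Volume: 1660 m³ = 1,660,000 L.
(b) CYA to add: (72 − 24) = 48 mg/L × 1,660,000 L = 79,680 g cyanuric acid.
(b) At 99% purity: 79,680 / 0.99 = 80,480 g product.

(a) 5.47 kg; (b) 80.5 kg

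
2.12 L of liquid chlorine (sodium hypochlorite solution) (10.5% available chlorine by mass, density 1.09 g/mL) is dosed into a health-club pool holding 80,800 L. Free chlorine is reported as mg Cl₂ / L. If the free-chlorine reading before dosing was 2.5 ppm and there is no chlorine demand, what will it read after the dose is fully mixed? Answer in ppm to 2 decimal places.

Mass of solution: 2.12 L × 1000 mL/L × 1.09 g/mL = 2311 g.
Available chlorine delivered: 2311 g × 0.105 = 242.6 g as Cl₂.
Concentration rise: 242.6 g / 80,800 L = 3.003 mg/L = 3.00 ppm.
Final FC: 2.5 + 3.00 = 5.50 ppm.

5.50 ppm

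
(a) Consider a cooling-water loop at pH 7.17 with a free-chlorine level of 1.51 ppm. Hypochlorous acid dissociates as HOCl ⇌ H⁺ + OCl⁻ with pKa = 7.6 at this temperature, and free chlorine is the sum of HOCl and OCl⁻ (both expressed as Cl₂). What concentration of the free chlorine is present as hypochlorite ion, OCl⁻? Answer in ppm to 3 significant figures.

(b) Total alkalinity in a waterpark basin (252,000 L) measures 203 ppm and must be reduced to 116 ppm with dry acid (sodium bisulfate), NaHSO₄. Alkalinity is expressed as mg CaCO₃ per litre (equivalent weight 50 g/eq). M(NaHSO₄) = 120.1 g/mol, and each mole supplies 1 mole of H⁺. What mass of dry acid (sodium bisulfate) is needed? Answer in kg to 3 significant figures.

(a) 0.409 ppm; (b) 52.7 kg

(a) [OCl⁻]/[HOCl] = 10^(pH − pKa) = 10^(7.17 − 7.6) = 10^-0.43 = 0.3715.
(a) Fraction as HOCl = 1 / (1 + 0.3715) = 0.7291.
(a) OCl⁻ = (1 − 0.7291) × 1.51 ppm = 0.409 ppm.

(b) Alkalinity to neutralize: (203 − 116) = 87 mg/L as CaCO₃ × 252,000 L = 21,920 g as CaCO₃.
(b) Equivalents of H⁺ required: 21,920 ÷ 50 g/eq = 438.5 eq = 438.5 mol NaHSO₄.
(b) Mass of NaHSO₄: 438.5 × 120.1 = 52,660 g.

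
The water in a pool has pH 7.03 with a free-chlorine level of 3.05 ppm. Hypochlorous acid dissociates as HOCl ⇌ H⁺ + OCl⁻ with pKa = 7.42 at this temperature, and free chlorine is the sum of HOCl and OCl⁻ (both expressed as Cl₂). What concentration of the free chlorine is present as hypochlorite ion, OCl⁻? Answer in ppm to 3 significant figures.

[OCl⁻]/[HOCl] = 10^(pH − pKa) = 10^(7.03 − 7.42) = 10^-0.39 = 0.4074.
Fraction as HOCl = 1 / (1 + 0.4074) = 0.7105.
OCl⁻ = (1 − 0.7105) × 3.05 ppm = 0.8829 ppm.

0.883 ppm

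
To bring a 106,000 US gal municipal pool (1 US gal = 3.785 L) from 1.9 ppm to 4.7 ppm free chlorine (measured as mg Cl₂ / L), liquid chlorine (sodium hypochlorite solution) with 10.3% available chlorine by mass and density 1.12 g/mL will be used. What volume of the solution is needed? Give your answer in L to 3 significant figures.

9.74 L

Volume: 106,000 US gal × 3.785 L/gal = 401,210 L.
Chlorine deficit: 4.7 − 1.9 = 2.8 ppm = 2.8 mg/L as Cl₂.
Cl₂ equivalent needed: 2.8 mg/L × 401,210 L = 1,123,000 mg = 1123 g.
Product at 10.3% available chlorine: 1123 / 0.103 = 10,910 g.
Volume at density 1.12 g/mL: 10,910 g ÷ 1.12 g/mL = 9738 mL.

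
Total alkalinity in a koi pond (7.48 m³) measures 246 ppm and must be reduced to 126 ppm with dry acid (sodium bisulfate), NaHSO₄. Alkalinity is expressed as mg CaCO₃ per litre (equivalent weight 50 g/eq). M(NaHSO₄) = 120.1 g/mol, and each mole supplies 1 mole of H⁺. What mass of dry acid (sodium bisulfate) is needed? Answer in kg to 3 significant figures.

2.16 kg

Volume: 7.48 m³ = 7,480 L.
Alkalinity to neutralize: (246 − 126) = 120 mg/L as CaCO₃ × 7,480 L = 897.6 g as CaCO₃.
Equivalents of H⁺ required: 897.6 ÷ 50 g/eq = 17.95 eq = 17.95 mol NaHSO₄.
Mass of NaHSO₄: 17.95 × 120.1 = 2156 g.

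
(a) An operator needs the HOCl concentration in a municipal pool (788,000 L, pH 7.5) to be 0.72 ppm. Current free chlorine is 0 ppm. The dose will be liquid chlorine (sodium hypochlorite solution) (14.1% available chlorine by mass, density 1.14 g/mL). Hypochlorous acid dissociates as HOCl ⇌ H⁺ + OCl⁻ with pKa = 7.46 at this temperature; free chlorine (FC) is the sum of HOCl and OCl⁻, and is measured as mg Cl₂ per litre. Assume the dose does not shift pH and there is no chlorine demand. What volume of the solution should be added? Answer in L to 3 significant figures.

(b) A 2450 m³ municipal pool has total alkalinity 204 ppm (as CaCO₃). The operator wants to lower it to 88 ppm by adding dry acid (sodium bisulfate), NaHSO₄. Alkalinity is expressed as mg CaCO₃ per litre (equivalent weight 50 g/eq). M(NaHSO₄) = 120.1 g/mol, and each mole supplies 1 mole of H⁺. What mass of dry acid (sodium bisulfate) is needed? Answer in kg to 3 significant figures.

(a) [OCl⁻]/[HOCl] = 10^(pH − pKa) = 10^(7.5 − 7.46) = 1.096; fraction as HOCl = 1/(1 + 1.096) = 0.477.
(a) Free chlorine required for 0.72 ppm HOCl: 0.72 / 0.477 = 1.509 ppm.
(a) FC to add: 1.509 − 0 = 1.509 mg/L as Cl₂.
(a) Cl₂ equivalent: 1.509 mg/L × 788,000 L = 1189 g.
(a) Product at 14.1% available Cl: 1189 / 0.141 = 8436 g.
(a) Volume: 8436 g ÷ 1.14 g/mL = 7400 mL.

(b) Volume: 2450 m³ = 2,450,000 L.
(b) Alkalinity to neutralize: (204 − 88) = 116 mg/L as CaCO₃ × 2,450,000 L = 284,200 g as CaCO₃.
(b) Equivalents of H⁺ required: 284,200 ÷ 50 g/eq = 5684 eq = 5684 mol NaHSO₄.
(b) Mass of NaHSO₄: 5684 × 120.1 = 682,600 g.

(a) 7.40 L; (b) 683 kg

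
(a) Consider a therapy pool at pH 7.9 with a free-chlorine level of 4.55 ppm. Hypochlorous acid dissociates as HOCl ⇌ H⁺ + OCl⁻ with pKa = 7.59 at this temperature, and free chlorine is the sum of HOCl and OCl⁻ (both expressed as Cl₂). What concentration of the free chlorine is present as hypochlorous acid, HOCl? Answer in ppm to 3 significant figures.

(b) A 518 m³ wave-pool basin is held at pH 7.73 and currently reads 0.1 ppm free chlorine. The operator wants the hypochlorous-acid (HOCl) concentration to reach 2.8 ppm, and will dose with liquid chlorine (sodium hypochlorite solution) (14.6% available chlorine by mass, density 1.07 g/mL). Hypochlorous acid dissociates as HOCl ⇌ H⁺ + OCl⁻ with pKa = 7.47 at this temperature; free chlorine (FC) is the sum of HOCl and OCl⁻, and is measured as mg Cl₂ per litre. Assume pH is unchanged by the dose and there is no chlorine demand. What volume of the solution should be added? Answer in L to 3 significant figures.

(a) [OCl⁻]/[HOCl] = 10^(pH − pKa) = 10^(7.9 − 7.59) = 10^0.31 = 2.042.
(a) Fraction as HOCl = 1 / (1 + 2.042) = 0.3288.
(a) HOCl = 0.3288 × 4.55 ppm = 1.496 ppm.

(b) Volume: 518 m³ = 518,000 L.
(b) [OCl⁻]/[HOCl] = 10^(pH − pKa) = 10^(7.73 − 7.47) = 1.82; fraction as HOCl = 1/(1 + 1.82) = 0.3546.
(b) Free chlorine required for 2.8 ppm HOCl: 2.8 / 0.3546 = 7.895 ppm.
(b) FC to add: 7.895 − 0.1 = 7.795 mg/L as Cl₂.
(b) Cl₂ equivalent: 7.795 mg/L × 518,000 L = 4038 g.
(b) Product at 14.6% available Cl: 4038 / 0.146 = 27,660 g.
(b) Volume: 27,660 g ÷ 1.07 g/mL = 25,850 mL.

(a) 1.50 ppm; (b) 25.8 L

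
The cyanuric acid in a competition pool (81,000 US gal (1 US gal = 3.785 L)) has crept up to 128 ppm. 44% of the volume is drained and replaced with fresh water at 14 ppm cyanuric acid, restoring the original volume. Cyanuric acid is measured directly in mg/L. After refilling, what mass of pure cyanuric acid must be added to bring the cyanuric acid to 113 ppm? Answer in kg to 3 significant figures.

Volume: 81,000 US gal × 3.785 L/gal = 306,585 L.
After draining 44% and refilling: 128 × 0.56 + 14 × 0.44 = 77.84 ppm.
Deficit to target: 113 − 77.84 = 35.16 mg/L.
Mass: 35.16 mg/L × 306,585 L = 10,780 g cyanuric acid.

10.8 kg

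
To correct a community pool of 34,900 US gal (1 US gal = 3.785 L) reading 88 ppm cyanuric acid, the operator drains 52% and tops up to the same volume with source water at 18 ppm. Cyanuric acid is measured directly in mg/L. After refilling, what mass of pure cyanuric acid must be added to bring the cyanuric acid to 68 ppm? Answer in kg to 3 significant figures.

Volume: 34,900 US gal × 3.785 L/gal = 132,096 L.
After draining 52% and refilling: 88 × 0.48 + 18 × 0.52 = 51.6 ppm.
Deficit to target: 68 − 51.6 = 16.4 mg/L.
Mass: 16.4 mg/L × 132,096 L = 2166 g cyanuric acid.

2.17 kg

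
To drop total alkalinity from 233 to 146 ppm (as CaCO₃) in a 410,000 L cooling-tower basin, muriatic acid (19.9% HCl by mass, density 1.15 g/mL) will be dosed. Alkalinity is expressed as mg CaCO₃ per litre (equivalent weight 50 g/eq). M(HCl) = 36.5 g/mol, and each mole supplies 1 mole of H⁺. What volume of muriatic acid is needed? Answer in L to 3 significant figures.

114 L

Alkalinity to neutralize: (233 − 146) = 87 mg/L as CaCO₃ × 410,000 L = 35,670 g as CaCO₃.
Equivalents of H⁺ required: 35,670 ÷ 50 g/eq = 713.4 eq = 713.4 mol HCl.
Mass of HCl: 713.4 × 36.5 = 26,040 g.
Mass of 19.9% solution: 26,040 / 0.199 = 130,800 g.
Volume: 130,800 g ÷ 1.15 g/mL = 113,800 mL.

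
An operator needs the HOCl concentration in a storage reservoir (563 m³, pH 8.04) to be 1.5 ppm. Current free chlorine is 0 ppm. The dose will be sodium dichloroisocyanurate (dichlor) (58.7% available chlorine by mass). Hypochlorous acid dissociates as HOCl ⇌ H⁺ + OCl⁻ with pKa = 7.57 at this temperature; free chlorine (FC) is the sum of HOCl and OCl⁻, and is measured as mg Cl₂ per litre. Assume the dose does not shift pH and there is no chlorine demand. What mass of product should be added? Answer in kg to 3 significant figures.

5.68 kg

Volume: 563 m³ = 563,000 L.
[OCl⁻]/[HOCl] = 10^(pH − pKa) = 10^(8.04 − 7.57) = 2.951; fraction as HOCl = 1/(1 + 2.951) = 0.2531.
Free chlorine required for 1.5 ppm HOCl: 1.5 / 0.2531 = 5.927 ppm.
FC to add: 5.927 − 0 = 5.927 mg/L as Cl₂.
Cl₂ equivalent: 5.927 mg/L × 563,000 L = 3337 g.
Product at 58.7% available Cl: 3337 / 0.587 = 5684 g.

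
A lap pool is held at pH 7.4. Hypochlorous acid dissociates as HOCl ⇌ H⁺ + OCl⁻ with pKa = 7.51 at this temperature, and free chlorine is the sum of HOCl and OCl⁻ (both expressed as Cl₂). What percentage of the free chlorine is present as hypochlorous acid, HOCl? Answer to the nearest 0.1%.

56.3%

[OCl⁻]/[HOCl] = 10^(pH − pKa) = 10^(7.4 − 7.51) = 10^-0.11 = 0.7762.
Fraction as HOCl = 1 / (1 + 0.7762) = 0.563.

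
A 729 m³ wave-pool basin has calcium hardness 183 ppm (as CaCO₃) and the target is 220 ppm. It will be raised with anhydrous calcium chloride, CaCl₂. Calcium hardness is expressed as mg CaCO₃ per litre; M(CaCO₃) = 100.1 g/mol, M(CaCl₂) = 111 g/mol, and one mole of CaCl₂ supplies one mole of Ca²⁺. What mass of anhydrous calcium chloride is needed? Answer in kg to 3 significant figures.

Volume: 729 m³ = 729,000 L.
Hardness to add: (220 − 183) = 37 mg/L as CaCO₃ × 729,000 L = 26,970 g as CaCO₃.
Moles of Ca²⁺ (1 mol Ca²⁺ ≡ 1 mol CaCO₃): 26,970 / 100.1 g/mol = 269.5 mol.
Mass of CaCl₂: 269.5 × 111 = 29,910 g.

29.9 kg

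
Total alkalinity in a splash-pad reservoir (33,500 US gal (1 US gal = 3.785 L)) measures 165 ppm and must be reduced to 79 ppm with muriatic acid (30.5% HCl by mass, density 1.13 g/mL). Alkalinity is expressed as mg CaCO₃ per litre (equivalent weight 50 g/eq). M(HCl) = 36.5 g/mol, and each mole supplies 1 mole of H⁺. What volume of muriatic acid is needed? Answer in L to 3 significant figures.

Volume: 33,500 US gal × 3.785 L/gal = 126,798 L.
Alkalinity to neutralize: (165 − 79) = 86 mg/L as CaCO₃ × 126,798 L = 10,900 g as CaCO₃.
Equivalents of H⁺ required: 10,900 ÷ 50 g/eq = 218.1 eq = 218.1 mol HCl.
Mass of HCl: 218.1 × 36.5 = 7960 g.
Mass of 30.5% solution: 7960 / 0.305 = 26,100 g.
Volume: 26,100 g ÷ 1.13 g/mL = 23,100 mL.

23.1 L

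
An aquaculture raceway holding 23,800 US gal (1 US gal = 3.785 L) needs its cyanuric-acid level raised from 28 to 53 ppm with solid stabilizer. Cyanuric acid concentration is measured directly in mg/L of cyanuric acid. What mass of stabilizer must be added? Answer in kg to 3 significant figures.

Volume: 23,800 US gal × 3.785 L/gal = 90,083 L.
CYA to add: (53 − 28) = 25 mg/L × 90,083 L = 2252 g cyanuric acid.

2.25 kg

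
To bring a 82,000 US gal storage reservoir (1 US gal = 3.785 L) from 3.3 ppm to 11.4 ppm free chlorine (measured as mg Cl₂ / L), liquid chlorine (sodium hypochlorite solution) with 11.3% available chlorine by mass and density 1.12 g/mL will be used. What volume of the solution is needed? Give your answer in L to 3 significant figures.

19.9 L

Volume: 82,000 US gal × 3.785 L/gal = 310,370 L.
Chlorine deficit: 11.4 − 3.3 = 8.1 ppm = 8.1 mg/L as Cl₂.
Cl₂ equivalent needed: 8.1 mg/L × 310,370 L = 2,514,000 mg = 2514 g.
Product at 11.3% available chlorine: 2514 / 0.113 = 22,250 g.
Volume at density 1.12 g/mL: 22,250 g ÷ 1.12 g/mL = 19,860 mL.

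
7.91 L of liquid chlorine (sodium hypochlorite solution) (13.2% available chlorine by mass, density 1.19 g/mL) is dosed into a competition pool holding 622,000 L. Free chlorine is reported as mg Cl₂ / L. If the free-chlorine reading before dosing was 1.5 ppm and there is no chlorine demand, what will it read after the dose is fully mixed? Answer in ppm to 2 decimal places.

3.50 ppm

Mass of solution: 7.91 L × 1000 mL/L × 1.19 g/mL = 9413 g.
Available chlorine delivered: 9413 g × 0.132 = 1243 g as Cl₂.
Concentration rise: 1243 g / 622,000 L = 1.998 mg/L = 2.00 ppm.
Final FC: 1.5 + 2.00 = 3.50 ppm.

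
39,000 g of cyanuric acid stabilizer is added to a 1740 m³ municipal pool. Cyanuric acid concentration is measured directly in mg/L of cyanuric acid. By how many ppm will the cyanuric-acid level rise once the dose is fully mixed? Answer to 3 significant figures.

Volume: 1740 m³ = 1,740,000 L.
Rise: 39,000 g / 1,740,000 L × 1000 = 22.41 mg/L.

22.4 ppm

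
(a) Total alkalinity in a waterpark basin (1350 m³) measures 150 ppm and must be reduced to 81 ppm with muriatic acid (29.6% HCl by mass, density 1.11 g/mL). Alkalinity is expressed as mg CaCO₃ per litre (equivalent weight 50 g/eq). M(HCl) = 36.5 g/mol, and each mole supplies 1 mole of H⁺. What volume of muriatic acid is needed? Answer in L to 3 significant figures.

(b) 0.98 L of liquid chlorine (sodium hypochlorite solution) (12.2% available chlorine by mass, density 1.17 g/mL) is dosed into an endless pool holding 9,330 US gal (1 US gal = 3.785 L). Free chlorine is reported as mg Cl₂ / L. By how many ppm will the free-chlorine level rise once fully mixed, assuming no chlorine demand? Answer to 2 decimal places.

(a) Volume: 1350 m³ = 1,350,000 L.
(a) Alkalinity to neutralize: (150 − 81) = 69 mg/L as CaCO₃ × 1,350,000 L = 93,150 g as CaCO₃.
(a) Equivalents of H⁺ required: 93,150 ÷ 50 g/eq = 1863 eq = 1863 mol HCl.
(a) Mass of HCl: 1863 × 36.5 = 68,000 g.
(a) Mass of 29.6% solution: 68,000 / 0.296 = 229,700 g.
(a) Volume: 229,700 g ÷ 1.11 g/mL = 207,000 mL.

(b) Volume: 9,330 US gal × 3.785 L/gal = 35,314 L.
(b) Mass of solution: 0.98 L × 1000 mL/L × 1.17 g/mL = 1147 g.
(b) Available chlorine delivered: 1147 g × 0.122 = 139.9 g as Cl₂.
(b) Concentration rise: 139.9 g / 35,314 L = 3.961 mg/L = 3.96 ppm.

(a) 207 L; (b) 3.96 ppm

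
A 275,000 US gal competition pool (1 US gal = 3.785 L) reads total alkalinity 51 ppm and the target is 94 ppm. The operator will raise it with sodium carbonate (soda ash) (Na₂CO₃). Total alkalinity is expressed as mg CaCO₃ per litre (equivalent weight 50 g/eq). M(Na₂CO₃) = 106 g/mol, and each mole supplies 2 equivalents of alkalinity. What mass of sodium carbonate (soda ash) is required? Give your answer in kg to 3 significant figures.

47.4 kg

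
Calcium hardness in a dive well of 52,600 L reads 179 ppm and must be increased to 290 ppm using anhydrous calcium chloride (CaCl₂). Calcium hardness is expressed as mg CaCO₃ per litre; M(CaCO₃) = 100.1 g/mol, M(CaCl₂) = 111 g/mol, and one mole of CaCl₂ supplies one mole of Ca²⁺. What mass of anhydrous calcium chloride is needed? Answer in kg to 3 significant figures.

6.47 kg

Hardness to add: (290 − 179) = 111 mg/L as CaCO₃ × 52,600 L = 5839 g as CaCO₃.
Moles of Ca²⁺ (1 mol Ca²⁺ ≡ 1 mol CaCO₃): 5839 / 100.1 g/mol = 58.33 mol.
Mass of CaCl₂: 58.33 × 111 = 6474 g.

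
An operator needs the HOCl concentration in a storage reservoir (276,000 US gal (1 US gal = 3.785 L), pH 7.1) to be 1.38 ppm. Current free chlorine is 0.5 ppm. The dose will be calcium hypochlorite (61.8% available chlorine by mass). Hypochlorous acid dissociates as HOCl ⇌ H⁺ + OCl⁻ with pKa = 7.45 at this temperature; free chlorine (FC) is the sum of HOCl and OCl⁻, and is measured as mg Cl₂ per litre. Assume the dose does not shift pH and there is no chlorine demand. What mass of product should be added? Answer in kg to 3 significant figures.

2.53 kg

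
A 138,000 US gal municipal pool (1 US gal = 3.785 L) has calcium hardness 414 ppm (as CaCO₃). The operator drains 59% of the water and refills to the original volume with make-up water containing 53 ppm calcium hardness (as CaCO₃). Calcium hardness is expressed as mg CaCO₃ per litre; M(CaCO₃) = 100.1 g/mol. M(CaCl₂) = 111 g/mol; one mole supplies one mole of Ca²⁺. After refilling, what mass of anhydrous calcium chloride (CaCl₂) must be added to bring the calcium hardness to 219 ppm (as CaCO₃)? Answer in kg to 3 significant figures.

Volume: 138,000 US gal × 3.785 L/gal = 522,330 L.
After draining 59% and refilling: 414 × 0.41 + 53 × 0.59 = 201.01 ppm.
Deficit to target: 219 − 201.01 = 17.99 mg/L.
As CaCO₃: 17.99 mg/L × 522,330 L = 9397 g; ÷ 100.1 = 93.87 mol Ca²⁺.
Mass: 93.87 × 111 = 10,420 g.

10.4 kg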